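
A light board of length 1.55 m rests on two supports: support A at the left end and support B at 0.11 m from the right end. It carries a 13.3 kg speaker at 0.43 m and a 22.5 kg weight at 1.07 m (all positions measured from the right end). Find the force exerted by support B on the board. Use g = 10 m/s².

R_B ≈ 178 N

Take moments about support A.
Speaker: 13.3 × 10 = 133 N down at 0.43 m → arm 1.12 m, τ = 133 × 1.12 = 149 N·m clockwise.
Weight: 22.5 × 10 = 225 N down at 1.07 m → arm 0.48 m, τ = 225 × 0.48 = 108 N·m clockwise.
Net load moment about support A = 257 N·m clockwise.
Reaction R at support B is upward at 0.11 m, arm 1.44 m → moment R × 1.44 counterclockwise.
Balancing moments: R × 1.44 = 257, giving R = 178 N.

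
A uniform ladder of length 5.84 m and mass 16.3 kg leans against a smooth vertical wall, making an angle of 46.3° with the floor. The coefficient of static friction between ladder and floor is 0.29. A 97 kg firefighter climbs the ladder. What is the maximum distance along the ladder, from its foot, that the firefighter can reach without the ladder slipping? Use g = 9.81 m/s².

d ≈ 1.58 m

Take moments about the foot of the ladder.
Ladder weight 16.3×9.81 = 159.9 N acts at 2.92 m along the ladder; its horizontal arm is 2.92·cos46.3° = 2.017 m → τ = 322.5 N·m clockwise.
Firefighter weight 97×9.81 = 951.6 N at distance d → arm d·cos46.3° → τ = 951.6·d·0.6909 clockwise.
Wall normal N at the top has arm L sinθ = 4.222 m counterclockwise, so Στ = 0 gives N·4.222 = 322.5 + 657.5·d.
ΣFy = 0 ⇒ N_floor = 1112 N, so the maximum friction is μ_s·N_floor = 0.29×1112 = 322.5 N. ΣFx = 0 ⇒ N_wall = f, so at the slipping point N = 322.5 N.
Substituting: 322.5×4.222 = 322.5 + 657.5·d ⇒ d = (1362 − 322.5) / 657.5 = 1.58 m.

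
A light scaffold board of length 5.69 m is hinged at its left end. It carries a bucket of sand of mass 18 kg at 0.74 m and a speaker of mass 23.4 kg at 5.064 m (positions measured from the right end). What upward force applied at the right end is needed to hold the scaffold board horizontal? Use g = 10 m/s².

F ≈ 182 N

About the left end:
Bucket of sand: 18 × 10 = 180 N down at 0.74 m → arm 4.95 m, τ = 180 × 4.95 = 891 N·m clockwise.
Speaker: 23.4 × 10 = 234 N down at 5.064 m → arm 0.626 m, τ = 234 × 0.626 = 146.5 N·m clockwise.
Net moment of the loads = 1038 N·m clockwise.
The upward force F acts at the right end, arm 5.69 m, giving F × 5.69 counterclockwise.
Balancing moments: F × 5.69 = 1038, giving F = 1038 / 5.69 = 182 N.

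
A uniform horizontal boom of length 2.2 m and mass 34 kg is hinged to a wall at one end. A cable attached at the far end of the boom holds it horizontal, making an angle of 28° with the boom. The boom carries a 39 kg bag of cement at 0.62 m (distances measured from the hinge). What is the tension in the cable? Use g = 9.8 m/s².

Choose the hinge as the axis so the unknown hinge reaction has zero arm there.
Beam weight: 34 × 9.8 = 333.2 N down at 1.1 m → arm 1.1 m, τ = 333.2 × 1.1 = 366.5 N·m clockwise.
Bag of cement: 39 × 9.8 = 382.2 N down at 0.62 m → arm 0.62 m, τ = 382.2 × 0.62 = 237 N·m clockwise.
Total clockwise load moment = 603.5 N·m.
The cable tension T acts at 2.2 m; only its component perpendicular to the boom, T sinθ, produces torque. sin 28° = 0.4695.
Setting net torque to zero: T × 2.2 × 0.4695 = 603.5 → T = 603.5 / 1.033 = 584 N.

T ≈ 584 N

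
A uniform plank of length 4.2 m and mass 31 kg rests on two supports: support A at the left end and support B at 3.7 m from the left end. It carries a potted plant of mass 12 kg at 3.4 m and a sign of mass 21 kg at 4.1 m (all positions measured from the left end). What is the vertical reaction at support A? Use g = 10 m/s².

Choose support B as the axis so its reaction then has zero moment arm.
Beam weight: 31 × 10 = 310 N down at 2.1 m → arm 1.6 m, τ = 310 × 1.6 = 496 N·m counterclockwise.
Potted plant: 12 × 10 = 120 N down at 3.4 m → arm 0.3 m, τ = 120 × 0.3 = 36 N·m counterclockwise.
Sign: 21 × 10 = 210 N down at 4.1 m → arm 0.4 m, τ = 210 × 0.4 = 84 N·m clockwise.
Net load moment about support B = 448 N·m counterclockwise.
Reaction R at support A is upward at 0 m, arm 3.7 m → moment R × 3.7 clockwise.
Balancing moments: R × 3.7 = 448, giving R = 121 N.

R_A ≈ 121 N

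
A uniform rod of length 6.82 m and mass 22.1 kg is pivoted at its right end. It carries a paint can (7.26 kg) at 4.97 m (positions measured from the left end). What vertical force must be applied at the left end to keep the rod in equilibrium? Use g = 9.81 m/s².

F ≈ 128 N

Choose the right end as the axis so the unknown pivot reaction has zero arm there.
Beam weight: 22.1 × 9.81 = 216.8 N down at 3.41 m → arm 3.41 m, τ = 216.8 × 3.41 = 739.3 N·m counterclockwise.
Paint can: 7.26 × 9.81 = 71.22 N down at 4.97 m → arm 1.85 m, τ = 71.22 × 1.85 = 131.8 N·m counterclockwise.
Net moment of the loads = 871.1 N·m counterclockwise.
The upward force F acts at the left end, arm 6.82 m, giving F × 6.82 clockwise.
For rotational equilibrium, F × 6.82 = 871.1, so F = 871.1 / 6.82 = 128 N.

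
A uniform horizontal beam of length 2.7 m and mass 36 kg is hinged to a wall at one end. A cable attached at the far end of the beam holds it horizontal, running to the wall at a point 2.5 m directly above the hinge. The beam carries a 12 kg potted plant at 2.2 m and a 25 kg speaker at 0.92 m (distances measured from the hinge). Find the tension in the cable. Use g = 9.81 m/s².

T ≈ 524 N

About the hinge:
Beam weight: 36 × 9.81 = 353.2 N down at 1.35 m → arm 1.35 m, τ = 353.2 × 1.35 = 476.8 N·m clockwise.
Potted plant: 12 × 9.81 = 117.7 N down at 2.2 m → arm 2.2 m, τ = 117.7 × 2.2 = 258.9 N·m clockwise.
Speaker: 25 × 9.81 = 245.2 N down at 0.92 m → arm 0.92 m, τ = 245.2 × 0.92 = 225.6 N·m clockwise.
Total clockwise load moment = 961.3 N·m.
The cable tension T acts at 2.7 m; only its component perpendicular to the beam, T sinθ, produces torque. sinθ = h/√(h²+d²) = 2.5/√(2.5²+2.7²) = 0.6794.
Setting net torque to zero: T × 2.7 × 0.6794 = 961.3 → T = 961.3 / 1.834 = 524 N.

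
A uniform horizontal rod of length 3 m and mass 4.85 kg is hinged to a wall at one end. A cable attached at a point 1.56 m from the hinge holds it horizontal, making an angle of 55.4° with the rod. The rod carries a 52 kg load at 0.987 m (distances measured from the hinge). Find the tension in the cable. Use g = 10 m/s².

T ≈ 456 N

Taking torques about the hinge:
Beam weight: 4.85 × 10 = 48.5 N down at 1.5 m → arm 1.5 m, τ = 48.5 × 1.5 = 72.75 N·m clockwise.
Load: 52 × 10 = 520 N down at 0.987 m → arm 0.987 m, τ = 520 × 0.987 = 513.2 N·m clockwise.
Total clockwise load moment = 586 N·m.
The cable tension T acts at 1.56 m; only its component perpendicular to the rod, T sinθ, produces torque. sin 55.4° = 0.8231.
Balancing moments: T × 1.56 × 0.8231 = 586, giving T = 586 / 1.284 = 456 N.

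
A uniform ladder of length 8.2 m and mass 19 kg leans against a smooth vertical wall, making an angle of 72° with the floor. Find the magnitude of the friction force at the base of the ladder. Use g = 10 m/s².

Sum moments about the foot of the ladder (the floor normal and friction both act there and drop out).
Ladder weight 19×10 = 190 N acts at 4.1 m along the ladder; its horizontal arm is 4.1·cos72° = 1.267 m → τ = 240.7 N·m clockwise.
Wall normal N acts horizontally at the top; its moment arm is the height L sinθ = 8.2·sin72° = 7.799 m, counterclockwise.
Setting net torque to zero: N × 7.799 = 240.7 → N = 30.9 N.
ΣFx = 0: friction at the foot balances the wall's push, so f = N_wall = 30.9 N.

f ≈ 30.9 N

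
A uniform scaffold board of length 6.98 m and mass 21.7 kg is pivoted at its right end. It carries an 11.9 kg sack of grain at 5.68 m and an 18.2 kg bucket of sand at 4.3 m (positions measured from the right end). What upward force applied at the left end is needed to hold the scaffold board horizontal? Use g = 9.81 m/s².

F ≈ 311 N

Taking torques about the right end:
Beam weight: 21.7 × 9.81 = 212.9 N down at 3.49 m → arm 3.49 m, τ = 212.9 × 3.49 = 743 N·m counterclockwise.
Sack of grain: 11.9 × 9.81 = 116.7 N down at 5.68 m → arm 5.68 m, τ = 116.7 × 5.68 = 662.9 N·m counterclockwise.
Bucket of sand: 18.2 × 9.81 = 178.5 N down at 4.3 m → arm 4.3 m, τ = 178.5 × 4.3 = 767.5 N·m counterclockwise.
Net moment of the loads = 2173 N·m counterclockwise.
The upward force F acts at the left end, arm 6.98 m, giving F × 6.98 clockwise.
Στ = 0 ⇒ F × 6.98 = 2173 ⇒ F = 2173 / 6.98 = 311 N.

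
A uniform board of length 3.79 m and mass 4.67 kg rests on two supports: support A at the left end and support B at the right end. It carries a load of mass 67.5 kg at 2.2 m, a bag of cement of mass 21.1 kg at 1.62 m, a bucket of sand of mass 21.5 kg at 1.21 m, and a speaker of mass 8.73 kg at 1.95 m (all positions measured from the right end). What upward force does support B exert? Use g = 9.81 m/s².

Sum moments about support A (its reaction then has zero moment arm).
Beam weight: 4.67 × 9.81 = 45.81 N down at 1.895 m → arm 1.895 m, τ = 45.81 × 1.895 = 86.81 N·m clockwise.
Load: 67.5 × 9.81 = 662.2 N down at 2.2 m → arm 1.59 m, τ = 662.2 × 1.59 = 1053 N·m clockwise.
Bag of cement: 21.1 × 9.81 = 207 N down at 1.62 m → arm 2.17 m, τ = 207 × 2.17 = 449.2 N·m clockwise.
Bucket of sand: 21.5 × 9.81 = 210.9 N down at 1.21 m → arm 2.58 m, τ = 210.9 × 2.58 = 544.1 N·m clockwise.
Speaker: 8.73 × 9.81 = 85.64 N down at 1.95 m → arm 1.84 m, τ = 85.64 × 1.84 = 157.6 N·m clockwise.
Net load moment about support A = 2291 N·m clockwise.
Reaction R at support B is upward at 0 m, arm 3.79 m → moment R × 3.79 counterclockwise.
Setting net torque to zero: R × 3.79 = 2291 → R = 604 N.

R_B ≈ 604 N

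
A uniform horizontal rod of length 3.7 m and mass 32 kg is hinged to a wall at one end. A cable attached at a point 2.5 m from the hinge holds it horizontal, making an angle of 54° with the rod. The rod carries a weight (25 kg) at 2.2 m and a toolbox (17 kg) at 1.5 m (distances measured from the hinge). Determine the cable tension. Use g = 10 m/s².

Sum moments about the hinge (the unknown hinge reaction has zero arm there).
Beam weight: 32 × 10 = 320 N down at 1.85 m → arm 1.85 m, τ = 320 × 1.85 = 592 N·m clockwise.
Weight: 25 × 10 = 250 N down at 2.2 m → arm 2.2 m, τ = 250 × 2.2 = 550 N·m clockwise.
Toolbox: 17 × 10 = 170 N down at 1.5 m → arm 1.5 m, τ = 170 × 1.5 = 255 N·m clockwise.
Total clockwise load moment = 1397 N·m.
The cable tension T acts at 2.5 m; only its component perpendicular to the rod, T sinθ, produces torque. sin 54° = 0.809.
Balancing moments: T × 2.5 × 0.809 = 1397, giving T = 1397 / 2.022 = 691 N.

T ≈ 691 N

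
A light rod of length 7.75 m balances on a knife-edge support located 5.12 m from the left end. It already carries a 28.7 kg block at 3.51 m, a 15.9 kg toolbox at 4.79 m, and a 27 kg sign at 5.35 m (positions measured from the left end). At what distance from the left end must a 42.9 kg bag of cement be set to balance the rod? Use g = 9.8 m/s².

Take moments about the knife-edge support (at 5.12 m from the left end).
Block: 28.7 × 9.8 = 281.3 N down at 3.51 m → arm 1.61 m, τ = 281.3 × 1.61 = 452.9 N·m counterclockwise.
Toolbox: 15.9 × 9.8 = 155.8 N down at 4.79 m → arm 0.33 m, τ = 155.8 × 0.33 = 51.41 N·m counterclockwise.
Sign: 27 × 9.8 = 264.6 N down at 5.35 m → arm 0.23 m, τ = 264.6 × 0.23 = 60.86 N·m clockwise.
Net moment of existing loads = 443.4 N·m counterclockwise.
The bag of cement weighs 42.9 × 9.8 = 420.4 N and must supply an equal clockwise moment, so its lever arm about the knife-edge support is 443.4 / 420.4 = 1.05 m.
That puts it at 5.12 + 1.05 = 6.17 m from the left end.

x ≈ 6.17 m from the left end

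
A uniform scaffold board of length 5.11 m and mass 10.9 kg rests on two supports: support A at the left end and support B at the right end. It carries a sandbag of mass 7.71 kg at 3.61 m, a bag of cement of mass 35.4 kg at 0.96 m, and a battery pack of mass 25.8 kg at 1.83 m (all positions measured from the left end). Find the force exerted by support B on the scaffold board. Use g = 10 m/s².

R_B ≈ 268 N

About support A:
Beam weight: 10.9 × 10 = 109 N down at 2.555 m → arm 2.555 m, τ = 109 × 2.555 = 278.5 N·m clockwise.
Sandbag: 7.71 × 10 = 77.1 N down at 3.61 m → arm 3.61 m, τ = 77.1 × 3.61 = 278.3 N·m clockwise.
Bag of cement: 35.4 × 10 = 354 N down at 0.96 m → arm 0.96 m, τ = 354 × 0.96 = 339.8 N·m clockwise.
Battery pack: 25.8 × 10 = 258 N down at 1.83 m → arm 1.83 m, τ = 258 × 1.83 = 472.1 N·m clockwise.
Net load moment about support A = 1369 N·m clockwise.
Reaction R at support B is upward at 5.11 m, arm 5.11 m → moment R × 5.11 counterclockwise.
Στ = 0 ⇒ R × 5.11 = 1369 ⇒ R = 268 N.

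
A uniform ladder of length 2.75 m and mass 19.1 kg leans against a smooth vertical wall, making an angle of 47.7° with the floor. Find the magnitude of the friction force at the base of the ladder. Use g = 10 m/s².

Take moments about the foot of the ladder.
Ladder weight 19.1×10 = 191 N acts at 1.375 m along the ladder; its horizontal arm is 1.375·cos47.7° = 0.9254 m → τ = 176.8 N·m clockwise.
Wall normal N acts horizontally at the top; its moment arm is the height L sinθ = 2.75·sin47.7° = 2.034 m, counterclockwise.
Balancing moments: N × 2.034 = 176.8, giving N = 86.9 N.
ΣFx = 0: friction at the foot balances the wall's push, so f = N_wall = 86.9 N.

f ≈ 86.9 N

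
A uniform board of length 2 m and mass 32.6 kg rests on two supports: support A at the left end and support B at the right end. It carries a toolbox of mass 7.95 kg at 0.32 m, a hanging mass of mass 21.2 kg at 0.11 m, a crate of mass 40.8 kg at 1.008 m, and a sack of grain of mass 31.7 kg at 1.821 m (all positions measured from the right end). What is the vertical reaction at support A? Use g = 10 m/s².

Taking torques about support B:
Beam weight: 32.6 × 10 = 326 N down at 1 m → arm 1 m, τ = 326 × 1 = 326 N·m counterclockwise.
Toolbox: 7.95 × 10 = 79.5 N down at 0.32 m → arm 0.32 m, τ = 79.5 × 0.32 = 25.44 N·m counterclockwise.
Hanging mass: 21.2 × 10 = 212 N down at 0.11 m → arm 0.11 m, τ = 212 × 0.11 = 23.32 N·m counterclockwise.
Crate: 40.8 × 10 = 408 N down at 1.008 m → arm 1.008 m, τ = 408 × 1.008 = 411.3 N·m counterclockwise.
Sack of grain: 31.7 × 10 = 317 N down at 1.821 m → arm 1.821 m, τ = 317 × 1.821 = 577.3 N·m counterclockwise.
Net load moment about support B = 1363 N·m counterclockwise.
Reaction R at support A is upward at 2 m, arm 2 m → moment R × 2 clockwise.
Στ = 0 ⇒ R × 2 = 1363 ⇒ R = 682 N.

R_A ≈ 682 N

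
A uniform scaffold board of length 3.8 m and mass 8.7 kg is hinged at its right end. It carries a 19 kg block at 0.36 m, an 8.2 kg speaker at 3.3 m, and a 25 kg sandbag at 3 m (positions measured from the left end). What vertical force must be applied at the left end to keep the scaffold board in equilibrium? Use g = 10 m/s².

F ≈ 279 N

Taking torques about the right end:
Beam weight: 8.7 × 10 = 87 N down at 1.9 m → arm 1.9 m, τ = 87 × 1.9 = 165.3 N·m counterclockwise.
Block: 19 × 10 = 190 N down at 0.36 m → arm 3.44 m, τ = 190 × 3.44 = 653.6 N·m counterclockwise.
Speaker: 8.2 × 10 = 82 N down at 3.3 m → arm 0.5 m, τ = 82 × 0.5 = 41 N·m counterclockwise.
Sandbag: 25 × 10 = 250 N down at 3 m → arm 0.8 m, τ = 250 × 0.8 = 200 N·m counterclockwise.
Net moment of the loads = 1060 N·m counterclockwise.
The upward force F acts at the left end, arm 3.8 m, giving F × 3.8 clockwise.
For rotational equilibrium, F × 3.8 = 1060, so F = 1060 / 3.8 = 279 N.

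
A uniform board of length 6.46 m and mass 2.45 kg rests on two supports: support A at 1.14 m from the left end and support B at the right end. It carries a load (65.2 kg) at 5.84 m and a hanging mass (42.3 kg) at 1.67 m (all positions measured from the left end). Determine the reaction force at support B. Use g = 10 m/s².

R_B ≈ 628 N

Take moments about support A.
Beam weight: 2.45 × 10 = 24.5 N down at 3.23 m → arm 2.09 m, τ = 24.5 × 2.09 = 51.2 N·m clockwise.
Load: 65.2 × 10 = 652 N down at 5.84 m → arm 4.7 m, τ = 652 × 4.7 = 3064 N·m clockwise.
Hanging mass: 42.3 × 10 = 423 N down at 1.67 m → arm 0.53 m, τ = 423 × 0.53 = 224.2 N·m clockwise.
Net load moment about support A = 3339 N·m clockwise.
Reaction R at support B is upward at 6.46 m, arm 5.32 m → moment R × 5.32 counterclockwise.
Setting net torque to zero: R × 5.32 = 3339 → R = 628 N.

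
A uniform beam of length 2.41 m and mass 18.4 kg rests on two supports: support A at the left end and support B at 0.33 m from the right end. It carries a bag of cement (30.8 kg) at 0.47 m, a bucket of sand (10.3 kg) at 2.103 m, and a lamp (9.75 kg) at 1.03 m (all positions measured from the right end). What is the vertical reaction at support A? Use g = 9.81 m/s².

R_A ≈ 215 N

About support B:
Beam weight: 18.4 × 9.81 = 180.5 N down at 1.205 m → arm 0.875 m, τ = 180.5 × 0.875 = 157.9 N·m counterclockwise.
Bag of cement: 30.8 × 9.81 = 302.1 N down at 0.47 m → arm 0.14 m, τ = 302.1 × 0.14 = 42.29 N·m counterclockwise.
Bucket of sand: 10.3 × 9.81 = 101 N down at 2.103 m → arm 1.773 m, τ = 101 × 1.773 = 179.1 N·m counterclockwise.
Lamp: 9.75 × 9.81 = 95.65 N down at 1.03 m → arm 0.7 m, τ = 95.65 × 0.7 = 66.95 N·m counterclockwise.
Net load moment about support B = 446.2 N·m counterclockwise.
Reaction R at support A is upward at 2.41 m, arm 2.08 m → moment R × 2.08 clockwise.
For rotational equilibrium, R × 2.08 = 446.2, so R = 215 N.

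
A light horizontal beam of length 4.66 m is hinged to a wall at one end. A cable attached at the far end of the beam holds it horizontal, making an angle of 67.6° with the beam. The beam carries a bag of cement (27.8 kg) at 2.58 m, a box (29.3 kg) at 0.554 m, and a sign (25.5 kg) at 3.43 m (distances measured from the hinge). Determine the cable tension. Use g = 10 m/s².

About the hinge:
Bag of cement: 27.8 × 10 = 278 N down at 2.58 m → arm 2.58 m, τ = 278 × 2.58 = 717.2 N·m clockwise.
Box: 29.3 × 10 = 293 N down at 0.554 m → arm 0.554 m, τ = 293 × 0.554 = 162.3 N·m clockwise.
Sign: 25.5 × 10 = 255 N down at 3.43 m → arm 3.43 m, τ = 255 × 3.43 = 874.7 N·m clockwise.
Total clockwise load moment = 1754 N·m.
The cable tension T acts at 4.66 m; only its component perpendicular to the beam, T sinθ, produces torque. sin 67.6° = 0.9245.
Setting net torque to zero: T × 4.66 × 0.9245 = 1754 → T = 1754 / 4.308 = 407 N.

T ≈ 407 N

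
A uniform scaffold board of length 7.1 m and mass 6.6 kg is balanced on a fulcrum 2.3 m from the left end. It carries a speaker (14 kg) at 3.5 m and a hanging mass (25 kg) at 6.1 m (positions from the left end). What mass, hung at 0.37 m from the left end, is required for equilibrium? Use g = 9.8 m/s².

m ≈ 62.2 kg

About the fulcrum (at 2.3 m from the left end):
Beam weight: 6.6 × 9.8 = 64.68 N down at 3.55 m → arm 1.25 m, τ = 64.68 × 1.25 = 80.85 N·m clockwise.
Speaker: 14 × 9.8 = 137.2 N down at 3.5 m → arm 1.2 m, τ = 137.2 × 1.2 = 164.6 N·m clockwise.
Hanging mass: 25 × 9.8 = 245 N down at 6.1 m → arm 3.8 m, τ = 245 × 3.8 = 931 N·m clockwise.
Net moment of known loads = 1176 N·m clockwise.
An unknown mass m at 0.37 m has arm 1.93 m; its moment is m·g·1.93 counterclockwise.
Setting net torque to zero: m × 9.8 × 1.93 = 1176 → m = 1176 / (9.8 × 1.93) = 62.2 kg.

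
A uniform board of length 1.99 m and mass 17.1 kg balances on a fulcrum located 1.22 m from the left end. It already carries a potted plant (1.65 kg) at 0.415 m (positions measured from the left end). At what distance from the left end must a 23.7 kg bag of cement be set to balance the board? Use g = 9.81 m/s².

x ≈ 1.44 m from the left end

Take moments about the fulcrum (at 1.22 m from the left end).
Beam weight: 17.1 × 9.81 = 167.8 N down at 0.995 m → arm 0.225 m, τ = 167.8 × 0.225 = 37.76 N·m counterclockwise.
Potted plant: 1.65 × 9.81 = 16.19 N down at 0.415 m → arm 0.805 m, τ = 16.19 × 0.805 = 13.03 N·m counterclockwise.
Net moment of existing loads = 50.79 N·m counterclockwise.
The bag of cement weighs 23.7 × 9.81 = 232.5 N and must supply an equal clockwise moment, so its lever arm about the fulcrum is 50.79 / 232.5 = 0.218 m.
That puts it at 1.22 + 0.218 = 1.44 m from the left end.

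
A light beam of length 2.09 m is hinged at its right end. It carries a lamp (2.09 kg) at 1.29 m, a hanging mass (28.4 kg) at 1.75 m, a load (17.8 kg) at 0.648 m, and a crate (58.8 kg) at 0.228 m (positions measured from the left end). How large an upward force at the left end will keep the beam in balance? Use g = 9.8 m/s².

Taking torques about the right end:
Lamp: 2.09 × 9.8 = 20.48 N down at 1.29 m → arm 0.8 m, τ = 20.48 × 0.8 = 16.38 N·m counterclockwise.
Hanging mass: 28.4 × 9.8 = 278.3 N down at 1.75 m → arm 0.34 m, τ = 278.3 × 0.34 = 94.62 N·m counterclockwise.
Load: 17.8 × 9.8 = 174.4 N down at 0.648 m → arm 1.442 m, τ = 174.4 × 1.442 = 251.5 N·m counterclockwise.
Crate: 58.8 × 9.8 = 576.2 N down at 0.228 m → arm 1.862 m, τ = 576.2 × 1.862 = 1073 N·m counterclockwise.
Net moment of the loads = 1436 N·m counterclockwise.
The upward force F acts at the left end, arm 2.09 m, giving F × 2.09 clockwise.
For rotational equilibrium, F × 2.09 = 1436, so F = 1436 / 2.09 = 687 N.

F ≈ 687 N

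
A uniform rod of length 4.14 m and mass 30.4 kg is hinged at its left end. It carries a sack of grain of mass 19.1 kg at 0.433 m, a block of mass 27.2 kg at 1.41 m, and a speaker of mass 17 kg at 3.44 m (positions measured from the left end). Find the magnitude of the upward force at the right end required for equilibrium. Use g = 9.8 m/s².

Sum moments about the left end (the unknown pivot reaction has zero arm there).
Beam weight: 30.4 × 9.8 = 297.9 N down at 2.07 m → arm 2.07 m, τ = 297.9 × 2.07 = 616.7 N·m clockwise.
Sack of grain: 19.1 × 9.8 = 187.2 N down at 0.433 m → arm 0.433 m, τ = 187.2 × 0.433 = 81.06 N·m clockwise.
Block: 27.2 × 9.8 = 266.6 N down at 1.41 m → arm 1.41 m, τ = 266.6 × 1.41 = 375.9 N·m clockwise.
Speaker: 17 × 9.8 = 166.6 N down at 3.44 m → arm 3.44 m, τ = 166.6 × 3.44 = 573.1 N·m clockwise.
Net moment of the loads = 1647 N·m clockwise.
The upward force F acts at the right end, arm 4.14 m, giving F × 4.14 counterclockwise.
Στ = 0 ⇒ F × 4.14 = 1647 ⇒ F = 1647 / 4.14 = 398 N.

F ≈ 398 N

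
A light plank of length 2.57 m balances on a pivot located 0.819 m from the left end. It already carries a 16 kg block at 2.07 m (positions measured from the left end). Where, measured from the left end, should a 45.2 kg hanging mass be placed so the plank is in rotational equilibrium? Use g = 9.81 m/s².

x ≈ 0.376 m from the left end

Sum moments about the pivot (at 0.819 m from the left end) (the support reaction has zero arm there).
Block: 16 × 9.81 = 157 N down at 2.07 m → arm 1.251 m, τ = 157 × 1.251 = 196.4 N·m clockwise.
Net moment of existing loads = 196.4 N·m clockwise.
The hanging mass weighs 45.2 × 9.81 = 443.4 N and must supply an equal counterclockwise moment, so its lever arm about the pivot is 196.4 / 443.4 = 0.443 m.
That puts it at 0.819 − 0.443 = 0.376 m from the left end.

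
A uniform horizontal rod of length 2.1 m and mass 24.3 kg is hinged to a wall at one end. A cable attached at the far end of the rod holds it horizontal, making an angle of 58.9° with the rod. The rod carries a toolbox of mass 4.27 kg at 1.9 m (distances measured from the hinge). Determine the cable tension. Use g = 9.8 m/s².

T ≈ 183 N

Sum moments about the hinge (the unknown hinge reaction has zero arm there).
Beam weight: 24.3 × 9.8 = 238.1 N down at 1.05 m → arm 1.05 m, τ = 238.1 × 1.05 = 250 N·m clockwise.
Toolbox: 4.27 × 9.8 = 41.85 N down at 1.9 m → arm 1.9 m, τ = 41.85 × 1.9 = 79.52 N·m clockwise.
Total clockwise load moment = 329.5 N·m.
The cable tension T acts at 2.1 m; only its component perpendicular to the rod, T sinθ, produces torque. sin 58.9° = 0.8563.
For rotational equilibrium, T × 2.1 × 0.8563 = 329.5, so T = 329.5 / 1.798 = 183 N.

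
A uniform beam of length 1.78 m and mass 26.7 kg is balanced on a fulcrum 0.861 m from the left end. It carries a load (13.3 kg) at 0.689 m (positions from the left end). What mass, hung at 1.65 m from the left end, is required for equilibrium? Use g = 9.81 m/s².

About the fulcrum (at 0.861 m from the left end):
Beam weight: 26.7 × 9.81 = 261.9 N down at 0.89 m → arm 0.029 m, τ = 261.9 × 0.029 = 7.595 N·m clockwise.
Load: 13.3 × 9.81 = 130.5 N down at 0.689 m → arm 0.172 m, τ = 130.5 × 0.172 = 22.45 N·m counterclockwise.
Net moment of known loads = 14.86 N·m counterclockwise.
An unknown mass m at 1.65 m has arm 0.789 m; its moment is m·g·0.789 clockwise.
For rotational equilibrium, m × 9.81 × 0.789 = 14.86, so m = 14.86 / (9.81 × 0.789) = 1.92 kg.

m ≈ 1.92 kg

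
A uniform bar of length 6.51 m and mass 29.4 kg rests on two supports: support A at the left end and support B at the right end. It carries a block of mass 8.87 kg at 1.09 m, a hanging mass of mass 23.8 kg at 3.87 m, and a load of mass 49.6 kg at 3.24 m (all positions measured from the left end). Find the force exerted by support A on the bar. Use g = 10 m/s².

Taking torques about support B:
Beam weight: 29.4 × 10 = 294 N down at 3.255 m → arm 3.255 m, τ = 294 × 3.255 = 957 N·m counterclockwise.
Block: 8.87 × 10 = 88.7 N down at 1.09 m → arm 5.42 m, τ = 88.7 × 5.42 = 480.8 N·m counterclockwise.
Hanging mass: 23.8 × 10 = 238 N down at 3.87 m → arm 2.64 m, τ = 238 × 2.64 = 628.3 N·m counterclockwise.
Load: 49.6 × 10 = 496 N down at 3.24 m → arm 3.27 m, τ = 496 × 3.27 = 1622 N·m counterclockwise.
Net load moment about support B = 3688 N·m counterclockwise.
Reaction R at support A is upward at 0 m, arm 6.51 m → moment R × 6.51 clockwise.
For rotational equilibrium, R × 6.51 = 3688, so R = 567 N.

R_A ≈ 567 N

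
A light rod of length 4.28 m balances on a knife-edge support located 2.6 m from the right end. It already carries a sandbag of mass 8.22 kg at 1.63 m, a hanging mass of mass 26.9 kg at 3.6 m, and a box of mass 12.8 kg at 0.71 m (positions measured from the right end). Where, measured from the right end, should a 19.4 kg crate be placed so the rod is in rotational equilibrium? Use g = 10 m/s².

Taking torques about the knife-edge support (at 2.6 m from the right end):
Sandbag: 8.22 × 10 = 82.2 N down at 1.63 m → arm 0.97 m, τ = 82.2 × 0.97 = 79.73 N·m clockwise.
Hanging mass: 26.9 × 10 = 269 N down at 3.6 m → arm 1 m, τ = 269 × 1 = 269 N·m counterclockwise.
Box: 12.8 × 10 = 128 N down at 0.71 m → arm 1.89 m, τ = 128 × 1.89 = 241.9 N·m clockwise.
Net moment of existing loads = 52.63 N·m clockwise.
The crate weighs 19.4 × 10 = 194 N and must supply an equal counterclockwise moment, so its lever arm about the knife-edge support is 52.63 / 194 = 0.271 m.
That puts it at 2.6 + 0.271 = 2.87 m from the right end.

x ≈ 2.87 m from the right end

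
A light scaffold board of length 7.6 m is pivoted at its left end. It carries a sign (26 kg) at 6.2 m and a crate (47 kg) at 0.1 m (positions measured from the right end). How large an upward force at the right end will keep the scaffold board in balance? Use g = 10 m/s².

Choose the left end as the axis so the unknown pivot reaction has zero arm there.
Sign: 26 × 10 = 260 N down at 6.2 m → arm 1.4 m, τ = 260 × 1.4 = 364 N·m clockwise.
Crate: 47 × 10 = 470 N down at 0.1 m → arm 7.5 m, τ = 470 × 7.5 = 3525 N·m clockwise.
Net moment of the loads = 3889 N·m clockwise.
The upward force F acts at the right end, arm 7.6 m, giving F × 7.6 counterclockwise.
Στ = 0 ⇒ F × 7.6 = 3889 ⇒ F = 3889 / 7.6 = 512 N.

F ≈ 512 N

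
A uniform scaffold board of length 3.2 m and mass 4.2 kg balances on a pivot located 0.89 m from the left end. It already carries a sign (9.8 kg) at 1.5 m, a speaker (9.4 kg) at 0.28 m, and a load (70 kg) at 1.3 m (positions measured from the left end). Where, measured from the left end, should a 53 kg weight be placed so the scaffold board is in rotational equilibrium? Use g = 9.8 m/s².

Take moments about the pivot (at 0.89 m from the left end).
Beam weight: 4.2 × 9.8 = 41.16 N down at 1.6 m → arm 0.71 m, τ = 41.16 × 0.71 = 29.22 N·m clockwise.
Sign: 9.8 × 9.8 = 96.04 N down at 1.5 m → arm 0.61 m, τ = 96.04 × 0.61 = 58.58 N·m clockwise.
Speaker: 9.4 × 9.8 = 92.12 N down at 0.28 m → arm 0.61 m, τ = 92.12 × 0.61 = 56.19 N·m counterclockwise.
Load: 70 × 9.8 = 686 N down at 1.3 m → arm 0.41 m, τ = 686 × 0.41 = 281.3 N·m clockwise.
Net moment of existing loads = 312.9 N·m clockwise.
The weight weighs 53 × 9.8 = 519.4 N and must supply an equal counterclockwise moment, so its lever arm about the pivot is 312.9 / 519.4 = 0.602 m.
That puts it at 0.89 − 0.602 = 0.288 m from the left end.

x ≈ 0.288 m from the left end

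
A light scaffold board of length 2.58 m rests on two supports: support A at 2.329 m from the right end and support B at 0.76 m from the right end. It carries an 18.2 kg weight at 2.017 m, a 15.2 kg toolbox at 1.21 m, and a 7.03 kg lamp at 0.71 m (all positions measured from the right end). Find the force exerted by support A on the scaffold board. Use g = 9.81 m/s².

Take moments about support B.
Weight: 18.2 × 9.81 = 178.5 N down at 2.017 m → arm 1.257 m, τ = 178.5 × 1.257 = 224.4 N·m counterclockwise.
Toolbox: 15.2 × 9.81 = 149.1 N down at 1.21 m → arm 0.45 m, τ = 149.1 × 0.45 = 67.09 N·m counterclockwise.
Lamp: 7.03 × 9.81 = 68.96 N down at 0.71 m → arm 0.05 m, τ = 68.96 × 0.05 = 3.448 N·m clockwise.
Net load moment about support B = 288 N·m counterclockwise.
Reaction R at support A is upward at 2.329 m, arm 1.569 m → moment R × 1.569 clockwise.
For rotational equilibrium, R × 1.569 = 288, so R = 184 N.

R_A ≈ 184 N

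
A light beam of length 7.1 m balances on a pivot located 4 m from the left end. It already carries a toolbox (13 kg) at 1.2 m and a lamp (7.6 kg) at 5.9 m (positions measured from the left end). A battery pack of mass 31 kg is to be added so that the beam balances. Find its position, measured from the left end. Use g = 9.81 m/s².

About the pivot (at 4 m from the left end):
Toolbox: 13 × 9.81 = 127.5 N down at 1.2 m → arm 2.8 m, τ = 127.5 × 2.8 = 357 N·m counterclockwise.
Lamp: 7.6 × 9.81 = 74.56 N down at 5.9 m → arm 1.9 m, τ = 74.56 × 1.9 = 141.7 N·m clockwise.
Net moment of existing loads = 215.3 N·m counterclockwise.
The battery pack weighs 31 × 9.81 = 304.1 N and must supply an equal clockwise moment, so its lever arm about the pivot is 215.3 / 304.1 = 0.708 m.
That puts it at 4 + 0.708 = 4.71 m from the left end.

x ≈ 4.71 m from the left end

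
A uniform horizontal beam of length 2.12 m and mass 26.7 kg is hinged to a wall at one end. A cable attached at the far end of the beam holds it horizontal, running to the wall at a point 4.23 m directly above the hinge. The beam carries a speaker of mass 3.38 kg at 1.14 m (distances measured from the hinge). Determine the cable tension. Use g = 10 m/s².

T ≈ 170 N

Choose the hinge as the axis so the unknown hinge reaction has zero arm there.
Beam weight: 26.7 × 10 = 267 N down at 1.06 m → arm 1.06 m, τ = 267 × 1.06 = 283 N·m clockwise.
Speaker: 3.38 × 10 = 33.8 N down at 1.14 m → arm 1.14 m, τ = 33.8 × 1.14 = 38.53 N·m clockwise.
Total clockwise load moment = 321.5 N·m.
The cable tension T acts at 2.12 m; only its component perpendicular to the beam, T sinθ, produces torque. sinθ = h/√(h²+d²) = 4.23/√(4.23²+2.12²) = 0.894.
Setting net torque to zero: T × 2.12 × 0.894 = 321.5 → T = 321.5 / 1.895 = 170 N.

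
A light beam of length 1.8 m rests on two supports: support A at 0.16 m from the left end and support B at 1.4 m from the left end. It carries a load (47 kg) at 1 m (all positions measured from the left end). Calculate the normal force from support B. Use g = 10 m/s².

Sum moments about support A (its reaction then has zero moment arm).
Load: 47 × 10 = 470 N down at 1 m → arm 0.84 m, τ = 470 × 0.84 = 394.8 N·m clockwise.
Net load moment about support A = 394.8 N·m clockwise.
Reaction R at support B is upward at 1.4 m, arm 1.24 m → moment R × 1.24 counterclockwise.
Setting net torque to zero: R × 1.24 = 394.8 → R = 318 N.

R_B ≈ 318 N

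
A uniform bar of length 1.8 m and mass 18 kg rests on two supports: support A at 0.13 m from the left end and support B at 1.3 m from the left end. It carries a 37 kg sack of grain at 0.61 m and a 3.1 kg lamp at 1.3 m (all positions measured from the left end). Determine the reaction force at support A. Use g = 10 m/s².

R_A ≈ 280 N

Take moments about support B.
Beam weight: 18 × 10 = 180 N down at 0.9 m → arm 0.4 m, τ = 180 × 0.4 = 72 N·m counterclockwise.
Sack of grain: 37 × 10 = 370 N down at 0.61 m → arm 0.69 m, τ = 370 × 0.69 = 255.3 N·m counterclockwise.
Lamp: acts at the support B, moment arm 0 → no torque.
Net load moment about support B = 327.3 N·m counterclockwise.
Reaction R at support A is upward at 0.13 m, arm 1.17 m → moment R × 1.17 clockwise.
For rotational equilibrium, R × 1.17 = 327.3, so R = 280 N.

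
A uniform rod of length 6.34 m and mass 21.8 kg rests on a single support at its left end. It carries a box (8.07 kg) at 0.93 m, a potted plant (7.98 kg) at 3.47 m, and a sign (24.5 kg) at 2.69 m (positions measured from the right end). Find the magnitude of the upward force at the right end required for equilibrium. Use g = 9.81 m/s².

F ≈ 348 N

About the left end:
Beam weight: 21.8 × 9.81 = 213.9 N down at 3.17 m → arm 3.17 m, τ = 213.9 × 3.17 = 678.1 N·m clockwise.
Box: 8.07 × 9.81 = 79.17 N down at 0.93 m → arm 5.41 m, τ = 79.17 × 5.41 = 428.3 N·m clockwise.
Potted plant: 7.98 × 9.81 = 78.28 N down at 3.47 m → arm 2.87 m, τ = 78.28 × 2.87 = 224.7 N·m clockwise.
Sign: 24.5 × 9.81 = 240.3 N down at 2.69 m → arm 3.65 m, τ = 240.3 × 3.65 = 877.1 N·m clockwise.
Net moment of the loads = 2208 N·m clockwise.
The upward force F acts at the right end, arm 6.34 m, giving F × 6.34 counterclockwise.
For rotational equilibrium, F × 6.34 = 2208, so F = 2208 / 6.34 = 348 N.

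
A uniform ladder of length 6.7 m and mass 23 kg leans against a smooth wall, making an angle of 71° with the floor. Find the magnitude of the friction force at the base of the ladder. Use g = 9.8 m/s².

f ≈ 38.8 N

Taking torques about the foot of the ladder:
Ladder weight 23×9.8 = 225.4 N acts at 3.35 m along the ladder; its horizontal arm is 3.35·cos71° = 1.091 m → τ = 245.9 N·m clockwise.
Wall normal N acts horizontally at the top; its moment arm is the height L sinθ = 6.7·sin71° = 6.335 m, counterclockwise.
Setting net torque to zero: N × 6.335 = 245.9 → N = 38.8 N.
ΣFx = 0: friction at the foot balances the wall's push, so f = N_wall = 38.8 N.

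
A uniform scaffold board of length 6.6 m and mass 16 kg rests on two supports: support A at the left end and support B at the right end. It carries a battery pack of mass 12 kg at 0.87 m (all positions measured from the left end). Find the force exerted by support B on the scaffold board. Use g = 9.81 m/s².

About support A:
Beam weight: 16 × 9.81 = 157 N down at 3.3 m → arm 3.3 m, τ = 157 × 3.3 = 518.1 N·m clockwise.
Battery pack: 12 × 9.81 = 117.7 N down at 0.87 m → arm 0.87 m, τ = 117.7 × 0.87 = 102.4 N·m clockwise.
Net load moment about support A = 620.5 N·m clockwise.
Reaction R at support B is upward at 6.6 m, arm 6.6 m → moment R × 6.6 counterclockwise.
Balancing moments: R × 6.6 = 620.5, giving R = 94 N.

R_B ≈ 94 N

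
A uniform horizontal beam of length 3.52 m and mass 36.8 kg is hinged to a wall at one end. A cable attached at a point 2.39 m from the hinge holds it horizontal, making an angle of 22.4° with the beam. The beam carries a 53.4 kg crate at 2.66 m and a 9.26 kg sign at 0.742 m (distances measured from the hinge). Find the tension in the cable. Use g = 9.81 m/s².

T ≈ 2300 N

Taking torques about the hinge:
Beam weight: 36.8 × 9.81 = 361 N down at 1.76 m → arm 1.76 m, τ = 361 × 1.76 = 635.4 N·m clockwise.
Crate: 53.4 × 9.81 = 523.9 N down at 2.66 m → arm 2.66 m, τ = 523.9 × 2.66 = 1394 N·m clockwise.
Sign: 9.26 × 9.81 = 90.84 N down at 0.742 m → arm 0.742 m, τ = 90.84 × 0.742 = 67.4 N·m clockwise.
Total clockwise load moment = 2097 N·m.
The cable tension T acts at 2.39 m; only its component perpendicular to the beam, T sinθ, produces torque. sin 22.4° = 0.3811.
For rotational equilibrium, T × 2.39 × 0.3811 = 2097, so T = 2097 / 0.9108 = 2300 N.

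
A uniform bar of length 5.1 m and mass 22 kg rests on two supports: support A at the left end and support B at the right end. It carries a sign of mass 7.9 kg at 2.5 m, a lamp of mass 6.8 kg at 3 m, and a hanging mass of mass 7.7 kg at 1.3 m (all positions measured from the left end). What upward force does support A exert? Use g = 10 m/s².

Sum moments about support B (its reaction then has zero moment arm).
Beam weight: 22 × 10 = 220 N down at 2.55 m → arm 2.55 m, τ = 220 × 2.55 = 561 N·m counterclockwise.
Sign: 7.9 × 10 = 79 N down at 2.5 m → arm 2.6 m, τ = 79 × 2.6 = 205.4 N·m counterclockwise.
Lamp: 6.8 × 10 = 68 N down at 3 m → arm 2.1 m, τ = 68 × 2.1 = 142.8 N·m counterclockwise.
Hanging mass: 7.7 × 10 = 77 N down at 1.3 m → arm 3.8 m, τ = 77 × 3.8 = 292.6 N·m counterclockwise.
Net load moment about support B = 1202 N·m counterclockwise.
Reaction R at support A is upward at 0 m, arm 5.1 m → moment R × 5.1 clockwise.
Balancing moments: R × 5.1 = 1202, giving R = 236 N.

R_A ≈ 236 N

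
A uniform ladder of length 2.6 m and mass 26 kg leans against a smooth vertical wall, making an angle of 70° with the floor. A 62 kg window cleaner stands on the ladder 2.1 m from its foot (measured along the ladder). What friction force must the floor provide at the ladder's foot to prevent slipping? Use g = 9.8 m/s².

f ≈ 225 N

Take moments about the foot of the ladder.
Ladder weight 26×9.8 = 254.8 N acts at 1.3 m along the ladder; its horizontal arm is 1.3·cos70° = 0.4446 m → τ = 113.3 N·m clockwise.
Window cleaner: 62×9.8 = 607.6 N at 2.1 m → arm 0.7182 m → τ = 436.4 N·m clockwise.
Wall normal N acts horizontally at the top; its moment arm is the height L sinθ = 2.6·sin70° = 2.443 m, counterclockwise.
Setting net torque to zero: N × 2.443 = 549.7 → N = 225 N.
ΣFx = 0: friction at the foot balances the wall's push, so f = N_wall = 225 N.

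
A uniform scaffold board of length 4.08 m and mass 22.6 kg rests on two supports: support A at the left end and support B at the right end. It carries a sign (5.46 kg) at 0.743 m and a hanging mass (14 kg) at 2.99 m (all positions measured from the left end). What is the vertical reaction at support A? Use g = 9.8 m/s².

Choose support B as the axis so its reaction then has zero moment arm.
Beam weight: 22.6 × 9.8 = 221.5 N down at 2.04 m → arm 2.04 m, τ = 221.5 × 2.04 = 451.9 N·m counterclockwise.
Sign: 5.46 × 9.8 = 53.51 N down at 0.743 m → arm 3.337 m, τ = 53.51 × 3.337 = 178.6 N·m counterclockwise.
Hanging mass: 14 × 9.8 = 137.2 N down at 2.99 m → arm 1.09 m, τ = 137.2 × 1.09 = 149.5 N·m counterclockwise.
Net load moment about support B = 780 N·m counterclockwise.
Reaction R at support A is upward at 0 m, arm 4.08 m → moment R × 4.08 clockwise.
Setting net torque to zero: R × 4.08 = 780 → R = 191 N.

R_A ≈ 191 N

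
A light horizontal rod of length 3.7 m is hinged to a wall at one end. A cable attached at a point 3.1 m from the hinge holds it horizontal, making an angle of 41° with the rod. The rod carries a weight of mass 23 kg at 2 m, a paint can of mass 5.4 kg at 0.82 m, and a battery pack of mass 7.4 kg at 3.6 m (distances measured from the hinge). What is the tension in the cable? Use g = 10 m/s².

About the hinge:
Weight: 23 × 10 = 230 N down at 2 m → arm 2 m, τ = 230 × 2 = 460 N·m clockwise.
Paint can: 5.4 × 10 = 54 N down at 0.82 m → arm 0.82 m, τ = 54 × 0.82 = 44.28 N·m clockwise.
Battery pack: 7.4 × 10 = 74 N down at 3.6 m → arm 3.6 m, τ = 74 × 3.6 = 266.4 N·m clockwise.
Total clockwise load moment = 770.7 N·m.
The cable tension T acts at 3.1 m; only its component perpendicular to the rod, T sinθ, produces torque. sin 41° = 0.6561.
Στ = 0 ⇒ T × 3.1 × 0.6561 = 770.7 ⇒ T = 770.7 / 2.034 = 379 N.

T ≈ 379 N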